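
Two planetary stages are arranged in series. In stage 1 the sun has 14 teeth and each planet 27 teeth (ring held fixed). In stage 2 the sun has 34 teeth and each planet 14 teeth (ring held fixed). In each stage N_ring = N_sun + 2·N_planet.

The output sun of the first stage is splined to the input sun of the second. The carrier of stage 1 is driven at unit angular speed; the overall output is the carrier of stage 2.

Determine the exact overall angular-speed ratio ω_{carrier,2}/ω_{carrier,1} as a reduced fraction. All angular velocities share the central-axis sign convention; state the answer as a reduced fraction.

Stage 1: N_ring = 14 + 2·27 = 68
Stage 1: 14(ω_s−ω_c) = −68(ω_r−ω_c),  ω_r=0, ω_c=1
Stage 1: ω_s = 1 − (68/14)(0−1) = 41/7
  ⇒ ω_s¹/ω_c¹ = 41/7
Stage 2: N_ring = 34 + 2·14 = 62
Stage 2: 34(ω_s−ω_c) = −62(ω_r−ω_c),  ω_r=0, ω_s=1
Stage 2: 34(1−ω_c) = −62(0−ω_c)  ⇒  96ω_c = 34  ⇒  ω_c = 17/48
  ⇒ ω_c²/ω_s² = 17/48
Coupling ω_s² = ω_s¹ ⇒ overall = 41/7 × 17/48 = 697/336

697/336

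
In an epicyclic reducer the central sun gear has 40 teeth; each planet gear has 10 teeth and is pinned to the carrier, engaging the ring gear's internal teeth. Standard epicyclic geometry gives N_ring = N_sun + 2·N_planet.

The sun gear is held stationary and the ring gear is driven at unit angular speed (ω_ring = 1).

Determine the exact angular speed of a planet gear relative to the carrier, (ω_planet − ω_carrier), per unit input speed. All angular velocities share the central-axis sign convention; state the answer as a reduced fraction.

12/5

N_ring = 40 + 2·10 = 60
40(ω_s−ω_c) = −60(ω_r−ω_c),  ω_s=0, ω_r=1
40(0−ω_c) = −60(1−ω_c)  ⇒  100ω_c = 60  ⇒  ω_c = 3/5
sun–planet: 40·(0−3/5) = −10·(ω_p−ω_c)  ⇒  ω_p−ω_c = −(40/10)·(-3/5) = 12/5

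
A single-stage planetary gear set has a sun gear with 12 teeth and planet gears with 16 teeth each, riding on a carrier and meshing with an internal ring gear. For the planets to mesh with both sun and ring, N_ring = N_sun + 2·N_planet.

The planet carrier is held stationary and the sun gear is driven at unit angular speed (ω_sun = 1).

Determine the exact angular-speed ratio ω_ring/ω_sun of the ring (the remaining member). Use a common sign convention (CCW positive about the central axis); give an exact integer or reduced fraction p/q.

N_ring = 12 + 2·16 = 44
12(ω_s−ω_c) = −44(ω_r−ω_c),  ω_c=0, ω_s=1
ω_r = 0 − (12/44)(1−0) = -3/11
ω_r/ω_s = -3/11

-3/11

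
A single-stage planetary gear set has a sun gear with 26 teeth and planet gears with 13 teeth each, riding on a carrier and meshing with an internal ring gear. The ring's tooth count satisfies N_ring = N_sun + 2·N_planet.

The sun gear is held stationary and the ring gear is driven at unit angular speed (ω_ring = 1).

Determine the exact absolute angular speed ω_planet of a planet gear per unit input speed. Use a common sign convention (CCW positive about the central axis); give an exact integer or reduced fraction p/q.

N_ring = 26 + 2·13 = 52
26(ω_s−ω_c) = −52(ω_r−ω_c),  ω_s=0, ω_r=1
26(0−ω_c) = −52(1−ω_c)  ⇒  78ω_c = 52  ⇒  ω_c = 2/3
sun–planet: 26·(0−2/3) = −13·(ω_p−ω_c)  ⇒  ω_p−ω_c = −(26/13)·(-2/3) = 4/3
ω_p = 2/3 + 4/3 = 2

2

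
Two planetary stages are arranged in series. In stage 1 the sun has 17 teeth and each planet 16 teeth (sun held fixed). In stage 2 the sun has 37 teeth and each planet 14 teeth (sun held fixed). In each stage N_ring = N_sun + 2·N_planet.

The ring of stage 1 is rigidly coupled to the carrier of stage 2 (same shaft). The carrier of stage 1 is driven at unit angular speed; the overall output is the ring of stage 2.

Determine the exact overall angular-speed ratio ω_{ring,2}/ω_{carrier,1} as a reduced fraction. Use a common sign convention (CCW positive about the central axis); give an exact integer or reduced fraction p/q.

Stage 1: N_ring = 17 + 2·16 = 49
Stage 1: 17(ω_s−ω_c) = −49(ω_r−ω_c),  ω_s=0, ω_c=1
Stage 1: ω_r = 1 − (17/49)(0−1) = 66/49
  ⇒ ω_r¹/ω_c¹ = 66/49
Stage 2: N_ring = 37 + 2·14 = 65
Stage 2: 37(ω_s−ω_c) = −65(ω_r−ω_c),  ω_s=0, ω_c=1
Stage 2: ω_r = 1 − (37/65)(0−1) = 102/65
  ⇒ ω_r²/ω_c² = 102/65
Coupling ω_c² = ω_r¹ ⇒ overall = 66/49 × 102/65 = 6732/3185

6732/3185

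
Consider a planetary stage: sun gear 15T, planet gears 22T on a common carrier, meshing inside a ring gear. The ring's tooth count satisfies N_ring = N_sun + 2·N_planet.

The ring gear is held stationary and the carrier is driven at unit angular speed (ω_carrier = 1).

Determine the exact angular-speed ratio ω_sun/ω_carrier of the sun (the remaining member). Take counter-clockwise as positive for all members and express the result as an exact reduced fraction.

74/15

N_ring = 15 + 2·22 = 59
15(ω_s−ω_c) = −59(ω_r−ω_c),  ω_r=0, ω_c=1
ω_s = 1 − (59/15)(0−1) = 74/15
ω_s/ω_c = 74/15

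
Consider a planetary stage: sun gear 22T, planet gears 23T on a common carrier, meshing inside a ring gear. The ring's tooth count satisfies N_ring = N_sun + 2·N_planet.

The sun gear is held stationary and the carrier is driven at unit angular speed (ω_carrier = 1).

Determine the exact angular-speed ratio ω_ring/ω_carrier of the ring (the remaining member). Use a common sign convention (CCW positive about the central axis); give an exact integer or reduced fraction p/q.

N_ring = 22 + 2·23 = 68
22(ω_s−ω_c) = −68(ω_r−ω_c),  ω_s=0, ω_c=1
ω_r = 1 − (22/68)(0−1) = 45/34
ω_r/ω_c = 45/34

45/34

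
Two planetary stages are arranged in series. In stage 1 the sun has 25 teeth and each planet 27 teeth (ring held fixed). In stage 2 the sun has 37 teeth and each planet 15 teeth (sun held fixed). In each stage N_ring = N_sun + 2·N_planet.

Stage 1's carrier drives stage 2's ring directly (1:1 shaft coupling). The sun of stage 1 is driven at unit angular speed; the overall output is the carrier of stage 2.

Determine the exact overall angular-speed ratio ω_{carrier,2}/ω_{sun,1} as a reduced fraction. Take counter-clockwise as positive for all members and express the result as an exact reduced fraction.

Stage 1: N_ring = 25 + 2·27 = 79
Stage 1: 25(ω_s−ω_c) = −79(ω_r−ω_c),  ω_r=0, ω_s=1
Stage 1: 25(1−ω_c) = −79(0−ω_c)  ⇒  104ω_c = 25  ⇒  ω_c = 25/104
  ⇒ ω_c¹/ω_s¹ = 25/104
Stage 2: N_ring = 37 + 2·15 = 67
Stage 2: 37(ω_s−ω_c) = −67(ω_r−ω_c),  ω_s=0, ω_r=1
Stage 2: 37(0−ω_c) = −67(1−ω_c)  ⇒  104ω_c = 67  ⇒  ω_c = 67/104
  ⇒ ω_c²/ω_r² = 67/104
Coupling ω_r² = ω_c¹ ⇒ overall = 25/104 × 67/104 = 1675/10816

1675/10816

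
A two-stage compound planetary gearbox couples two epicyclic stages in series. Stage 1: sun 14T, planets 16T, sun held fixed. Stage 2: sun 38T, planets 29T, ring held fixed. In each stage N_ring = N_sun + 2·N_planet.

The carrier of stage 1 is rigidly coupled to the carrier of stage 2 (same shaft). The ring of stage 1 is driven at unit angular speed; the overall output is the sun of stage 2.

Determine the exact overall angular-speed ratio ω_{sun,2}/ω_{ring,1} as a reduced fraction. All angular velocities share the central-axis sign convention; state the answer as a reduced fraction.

Stage 1: N_ring = 14 + 2·16 = 46
Stage 1: 14(ω_s−ω_c) = −46(ω_r−ω_c),  ω_s=0, ω_r=1
Stage 1: 14(0−ω_c) = −46(1−ω_c)  ⇒  60ω_c = 46  ⇒  ω_c = 23/30
  ⇒ ω_c¹/ω_r¹ = 23/30
Stage 2: N_ring = 38 + 2·29 = 96
Stage 2: 38(ω_s−ω_c) = −96(ω_r−ω_c),  ω_r=0, ω_c=1
Stage 2: ω_s = 1 − (96/38)(0−1) = 67/19
  ⇒ ω_s²/ω_c² = 67/19
Coupling ω_c² = ω_c¹ ⇒ overall = 23/30 × 67/19 = 1541/570

1541/570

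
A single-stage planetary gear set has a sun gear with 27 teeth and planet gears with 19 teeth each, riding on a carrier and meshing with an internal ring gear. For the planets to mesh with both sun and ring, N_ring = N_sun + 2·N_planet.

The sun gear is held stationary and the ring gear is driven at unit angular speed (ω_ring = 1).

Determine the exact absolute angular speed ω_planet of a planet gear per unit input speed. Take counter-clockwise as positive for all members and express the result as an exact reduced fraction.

65/38

N_ring = 27 + 2·19 = 65
27(ω_s−ω_c) = −65(ω_r−ω_c),  ω_s=0, ω_r=1
27(0−ω_c) = −65(1−ω_c)  ⇒  92ω_c = 65  ⇒  ω_c = 65/92
sun–planet: 27·(0−65/92) = −19·(ω_p−ω_c)  ⇒  ω_p−ω_c = −(27/19)·(-65/92) = 1755/1748
ω_p = 65/92 + 1755/1748 = 65/38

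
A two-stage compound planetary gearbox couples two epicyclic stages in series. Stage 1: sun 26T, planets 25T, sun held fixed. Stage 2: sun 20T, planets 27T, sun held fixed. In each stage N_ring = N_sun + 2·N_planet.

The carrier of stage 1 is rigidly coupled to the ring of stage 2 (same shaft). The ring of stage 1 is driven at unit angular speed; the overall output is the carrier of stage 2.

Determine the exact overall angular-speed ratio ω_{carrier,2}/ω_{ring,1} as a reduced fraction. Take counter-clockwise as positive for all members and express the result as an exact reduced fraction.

Stage 1: N_ring = 26 + 2·25 = 76
Stage 1: 26(ω_s−ω_c) = −76(ω_r−ω_c),  ω_s=0, ω_r=1
Stage 1: 26(0−ω_c) = −76(1−ω_c)  ⇒  102ω_c = 76  ⇒  ω_c = 38/51
  ⇒ ω_c¹/ω_r¹ = 38/51
Stage 2: N_ring = 20 + 2·27 = 74
Stage 2: 20(ω_s−ω_c) = −74(ω_r−ω_c),  ω_s=0, ω_r=1
Stage 2: 20(0−ω_c) = −74(1−ω_c)  ⇒  94ω_c = 74  ⇒  ω_c = 37/47
  ⇒ ω_c²/ω_r² = 37/47
Coupling ω_r² = ω_c¹ ⇒ overall = 38/51 × 37/47 = 1406/2397

1406/2397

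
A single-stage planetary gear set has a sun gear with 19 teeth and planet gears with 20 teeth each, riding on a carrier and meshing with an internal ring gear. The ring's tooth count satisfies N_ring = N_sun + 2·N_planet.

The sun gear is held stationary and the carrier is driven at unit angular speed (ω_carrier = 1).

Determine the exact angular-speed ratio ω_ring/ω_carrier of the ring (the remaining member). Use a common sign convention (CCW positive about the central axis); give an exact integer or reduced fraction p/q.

N_ring = 19 + 2·20 = 59
19(ω_s−ω_c) = −59(ω_r−ω_c),  ω_s=0, ω_c=1
ω_r = 1 − (19/59)(0−1) = 78/59
ω_r/ω_c = 78/59

78/59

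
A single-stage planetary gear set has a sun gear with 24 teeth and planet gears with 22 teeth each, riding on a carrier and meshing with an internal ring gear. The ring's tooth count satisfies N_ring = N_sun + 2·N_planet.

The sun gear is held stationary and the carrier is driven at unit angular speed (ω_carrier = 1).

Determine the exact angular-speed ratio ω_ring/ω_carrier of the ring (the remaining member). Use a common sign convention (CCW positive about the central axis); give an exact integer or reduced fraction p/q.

23/17

N_ring = 24 + 2·22 = 68
24(ω_s−ω_c) = −68(ω_r−ω_c),  ω_s=0, ω_c=1
ω_r = 1 − (24/68)(0−1) = 23/17
ω_r/ω_c = 23/17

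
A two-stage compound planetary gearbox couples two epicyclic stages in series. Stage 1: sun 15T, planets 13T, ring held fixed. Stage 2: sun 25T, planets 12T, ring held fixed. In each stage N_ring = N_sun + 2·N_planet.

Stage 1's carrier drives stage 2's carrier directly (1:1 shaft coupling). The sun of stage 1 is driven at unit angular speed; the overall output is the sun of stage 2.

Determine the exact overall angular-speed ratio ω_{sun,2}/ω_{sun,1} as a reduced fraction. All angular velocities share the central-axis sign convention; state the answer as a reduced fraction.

111/140

Stage 1: N_ring = 15 + 2·13 = 41
Stage 1: 15(ω_s−ω_c) = −41(ω_r−ω_c),  ω_r=0, ω_s=1
Stage 1: 15(1−ω_c) = −41(0−ω_c)  ⇒  56ω_c = 15  ⇒  ω_c = 15/56
  ⇒ ω_c¹/ω_s¹ = 15/56
Stage 2: N_ring = 25 + 2·12 = 49
Stage 2: 25(ω_s−ω_c) = −49(ω_r−ω_c),  ω_r=0, ω_c=1
Stage 2: ω_s = 1 − (49/25)(0−1) = 74/25
  ⇒ ω_s²/ω_c² = 74/25
Coupling ω_c² = ω_c¹ ⇒ overall = 15/56 × 74/25 = 111/140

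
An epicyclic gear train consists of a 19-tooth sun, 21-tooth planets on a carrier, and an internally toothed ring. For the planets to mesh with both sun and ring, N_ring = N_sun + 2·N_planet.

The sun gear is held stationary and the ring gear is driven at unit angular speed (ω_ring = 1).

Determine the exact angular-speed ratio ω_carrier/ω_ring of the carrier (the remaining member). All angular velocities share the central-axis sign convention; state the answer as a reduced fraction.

N_ring = 19 + 2·21 = 61
19(ω_s−ω_c) = −61(ω_r−ω_c),  ω_s=0, ω_r=1
19(0−ω_c) = −61(1−ω_c)  ⇒  80ω_c = 61  ⇒  ω_c = 61/80
ω_c/ω_r = 61/80

61/80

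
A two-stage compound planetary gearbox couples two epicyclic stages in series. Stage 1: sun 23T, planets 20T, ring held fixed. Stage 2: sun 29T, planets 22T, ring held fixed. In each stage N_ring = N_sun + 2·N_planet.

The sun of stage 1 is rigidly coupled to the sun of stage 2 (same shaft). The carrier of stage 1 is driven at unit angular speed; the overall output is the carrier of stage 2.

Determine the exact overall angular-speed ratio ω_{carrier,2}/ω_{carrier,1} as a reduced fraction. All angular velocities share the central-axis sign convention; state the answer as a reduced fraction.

Stage 1: N_ring = 23 + 2·20 = 63
Stage 1: 23(ω_s−ω_c) = −63(ω_r−ω_c),  ω_r=0, ω_c=1
Stage 1: ω_s = 1 − (63/23)(0−1) = 86/23
  ⇒ ω_s¹/ω_c¹ = 86/23
Stage 2: N_ring = 29 + 2·22 = 73
Stage 2: 29(ω_s−ω_c) = −73(ω_r−ω_c),  ω_r=0, ω_s=1
Stage 2: 29(1−ω_c) = −73(0−ω_c)  ⇒  102ω_c = 29  ⇒  ω_c = 29/102
  ⇒ ω_c²/ω_s² = 29/102
Coupling ω_s² = ω_s¹ ⇒ overall = 86/23 × 29/102 = 1247/1173

1247/1173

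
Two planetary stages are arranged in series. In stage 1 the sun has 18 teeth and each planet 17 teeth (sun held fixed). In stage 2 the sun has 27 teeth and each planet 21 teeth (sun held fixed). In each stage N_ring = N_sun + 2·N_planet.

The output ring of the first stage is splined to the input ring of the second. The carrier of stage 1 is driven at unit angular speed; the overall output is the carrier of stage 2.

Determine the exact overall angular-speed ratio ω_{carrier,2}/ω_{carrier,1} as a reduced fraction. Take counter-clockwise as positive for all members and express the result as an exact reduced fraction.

805/832

Stage 1: N_ring = 18 + 2·17 = 52
Stage 1: 18(ω_s−ω_c) = −52(ω_r−ω_c),  ω_s=0, ω_c=1
Stage 1: ω_r = 1 − (18/52)(0−1) = 35/26
  ⇒ ω_r¹/ω_c¹ = 35/26
Stage 2: N_ring = 27 + 2·21 = 69
Stage 2: 27(ω_s−ω_c) = −69(ω_r−ω_c),  ω_s=0, ω_r=1
Stage 2: 27(0−ω_c) = −69(1−ω_c)  ⇒  96ω_c = 69  ⇒  ω_c = 23/32
  ⇒ ω_c²/ω_r² = 23/32
Coupling ω_r² = ω_r¹ ⇒ overall = 35/26 × 23/32 = 805/832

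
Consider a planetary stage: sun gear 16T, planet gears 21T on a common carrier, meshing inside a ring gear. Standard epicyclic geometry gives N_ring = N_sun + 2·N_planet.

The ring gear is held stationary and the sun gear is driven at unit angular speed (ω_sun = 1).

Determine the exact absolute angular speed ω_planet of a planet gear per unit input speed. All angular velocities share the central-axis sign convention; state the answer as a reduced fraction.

N_ring = 16 + 2·21 = 58
16(ω_s−ω_c) = −58(ω_r−ω_c),  ω_r=0, ω_s=1
16(1−ω_c) = −58(0−ω_c)  ⇒  74ω_c = 16  ⇒  ω_c = 8/37
sun–planet: 16·(1−8/37) = −21·(ω_p−ω_c)  ⇒  ω_p−ω_c = −(16/21)·(29/37) = -464/777
ω_p = 8/37 − 464/777 = -8/21

-8/21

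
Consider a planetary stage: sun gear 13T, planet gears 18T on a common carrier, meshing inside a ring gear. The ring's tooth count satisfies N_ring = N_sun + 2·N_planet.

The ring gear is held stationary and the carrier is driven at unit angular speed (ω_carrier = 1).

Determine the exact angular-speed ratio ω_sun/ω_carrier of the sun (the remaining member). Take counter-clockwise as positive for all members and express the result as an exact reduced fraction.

N_ring = 13 + 2·18 = 49
13(ω_s−ω_c) = −49(ω_r−ω_c),  ω_r=0, ω_c=1
ω_s = 1 − (49/13)(0−1) = 62/13
ω_s/ω_c = 62/13

62/13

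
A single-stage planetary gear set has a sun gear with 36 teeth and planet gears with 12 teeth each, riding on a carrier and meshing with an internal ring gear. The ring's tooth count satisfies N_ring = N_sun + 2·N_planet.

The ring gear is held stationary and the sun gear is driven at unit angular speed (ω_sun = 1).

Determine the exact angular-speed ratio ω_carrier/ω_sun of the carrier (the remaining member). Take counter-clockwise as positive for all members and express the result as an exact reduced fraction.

N_ring = 36 + 2·12 = 60
36(ω_s−ω_c) = −60(ω_r−ω_c),  ω_r=0, ω_s=1
36(1−ω_c) = −60(0−ω_c)  ⇒  96ω_c = 36  ⇒  ω_c = 3/8
ω_c/ω_s = 3/8

3/8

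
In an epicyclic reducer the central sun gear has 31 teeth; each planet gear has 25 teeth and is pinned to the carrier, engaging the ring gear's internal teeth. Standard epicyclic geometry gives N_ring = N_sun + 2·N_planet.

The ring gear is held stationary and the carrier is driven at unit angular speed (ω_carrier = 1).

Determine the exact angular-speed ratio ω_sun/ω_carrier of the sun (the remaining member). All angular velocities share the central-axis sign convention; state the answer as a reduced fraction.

112/31

N_ring = 31 + 2·25 = 81
31(ω_s−ω_c) = −81(ω_r−ω_c),  ω_r=0, ω_c=1
ω_s = 1 − (81/31)(0−1) = 112/31
ω_s/ω_c = 112/31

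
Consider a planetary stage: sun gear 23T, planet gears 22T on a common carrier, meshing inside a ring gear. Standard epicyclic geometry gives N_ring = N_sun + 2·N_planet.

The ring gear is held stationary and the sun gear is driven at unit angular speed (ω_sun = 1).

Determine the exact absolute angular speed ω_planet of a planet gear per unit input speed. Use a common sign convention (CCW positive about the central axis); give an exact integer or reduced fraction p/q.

N_ring = 23 + 2·22 = 67
23(ω_s−ω_c) = −67(ω_r−ω_c),  ω_r=0, ω_s=1
23(1−ω_c) = −67(0−ω_c)  ⇒  90ω_c = 23  ⇒  ω_c = 23/90
sun–planet: 23·(1−23/90) = −22·(ω_p−ω_c)  ⇒  ω_p−ω_c = −(23/22)·(67/90) = -1541/1980
ω_p = 23/90 − 1541/1980 = -23/44

-23/44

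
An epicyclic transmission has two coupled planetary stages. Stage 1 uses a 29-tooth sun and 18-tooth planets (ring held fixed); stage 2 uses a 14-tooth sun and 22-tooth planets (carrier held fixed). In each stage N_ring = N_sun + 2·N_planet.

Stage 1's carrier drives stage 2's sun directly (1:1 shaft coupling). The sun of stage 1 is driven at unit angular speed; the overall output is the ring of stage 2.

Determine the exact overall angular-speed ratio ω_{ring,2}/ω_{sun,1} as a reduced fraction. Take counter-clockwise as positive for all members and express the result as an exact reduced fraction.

-7/94

Stage 1: N_ring = 29 + 2·18 = 65
Stage 1: 29(ω_s−ω_c) = −65(ω_r−ω_c),  ω_r=0, ω_s=1
Stage 1: 29(1−ω_c) = −65(0−ω_c)  ⇒  94ω_c = 29  ⇒  ω_c = 29/94
  ⇒ ω_c¹/ω_s¹ = 29/94
Stage 2: N_ring = 14 + 2·22 = 58
Stage 2: 14(ω_s−ω_c) = −58(ω_r−ω_c),  ω_c=0, ω_s=1
Stage 2: ω_r = 0 − (14/58)(1−0) = -7/29
  ⇒ ω_r²/ω_s² = -7/29
Coupling ω_s² = ω_c¹ ⇒ overall = 29/94 × -7/29 = -7/94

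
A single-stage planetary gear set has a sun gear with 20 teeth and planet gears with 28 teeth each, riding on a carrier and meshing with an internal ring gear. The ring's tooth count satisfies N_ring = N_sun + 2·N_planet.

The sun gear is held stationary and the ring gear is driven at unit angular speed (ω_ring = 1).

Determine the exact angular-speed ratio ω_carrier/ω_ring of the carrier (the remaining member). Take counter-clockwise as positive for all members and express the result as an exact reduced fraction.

N_ring = 20 + 2·28 = 76
20(ω_s−ω_c) = −76(ω_r−ω_c),  ω_s=0, ω_r=1
20(0−ω_c) = −76(1−ω_c)  ⇒  96ω_c = 76  ⇒  ω_c = 19/24
ω_c/ω_r = 19/24

19/24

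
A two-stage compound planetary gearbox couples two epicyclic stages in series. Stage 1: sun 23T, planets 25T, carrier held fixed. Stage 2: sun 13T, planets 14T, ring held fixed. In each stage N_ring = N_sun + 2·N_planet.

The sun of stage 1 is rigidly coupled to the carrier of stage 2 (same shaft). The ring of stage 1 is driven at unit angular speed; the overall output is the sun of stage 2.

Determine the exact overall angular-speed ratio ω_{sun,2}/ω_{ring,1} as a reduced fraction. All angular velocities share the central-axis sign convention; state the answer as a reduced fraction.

-3942/299

Stage 1: N_ring = 23 + 2·25 = 73
Stage 1: 23(ω_s−ω_c) = −73(ω_r−ω_c),  ω_c=0, ω_r=1
Stage 1: ω_s = 0 − (73/23)(1−0) = -73/23
  ⇒ ω_s¹/ω_r¹ = -73/23
Stage 2: N_ring = 13 + 2·14 = 41
Stage 2: 13(ω_s−ω_c) = −41(ω_r−ω_c),  ω_r=0, ω_c=1
Stage 2: ω_s = 1 − (41/13)(0−1) = 54/13
  ⇒ ω_s²/ω_c² = 54/13
Coupling ω_c² = ω_s¹ ⇒ overall = -73/23 × 54/13 = -3942/299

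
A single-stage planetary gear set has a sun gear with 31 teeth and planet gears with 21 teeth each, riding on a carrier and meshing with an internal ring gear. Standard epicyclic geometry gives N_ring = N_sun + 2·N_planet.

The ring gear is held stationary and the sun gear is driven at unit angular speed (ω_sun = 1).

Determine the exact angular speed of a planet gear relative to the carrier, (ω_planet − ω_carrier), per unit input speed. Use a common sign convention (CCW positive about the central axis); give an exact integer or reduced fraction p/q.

-2263/2184

N_ring = 31 + 2·21 = 73
31(ω_s−ω_c) = −73(ω_r−ω_c),  ω_r=0, ω_s=1
31(1−ω_c) = −73(0−ω_c)  ⇒  104ω_c = 31  ⇒  ω_c = 31/104
sun–planet: 31·(1−31/104) = −21·(ω_p−ω_c)  ⇒  ω_p−ω_c = −(31/21)·(73/104) = -2263/2184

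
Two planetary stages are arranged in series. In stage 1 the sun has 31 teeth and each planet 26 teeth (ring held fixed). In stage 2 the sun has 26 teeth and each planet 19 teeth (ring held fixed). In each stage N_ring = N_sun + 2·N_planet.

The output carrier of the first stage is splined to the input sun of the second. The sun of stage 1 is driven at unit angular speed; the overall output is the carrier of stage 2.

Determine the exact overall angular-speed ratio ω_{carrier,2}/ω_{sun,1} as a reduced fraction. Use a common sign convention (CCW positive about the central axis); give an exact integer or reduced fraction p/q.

403/5130

Stage 1: N_ring = 31 + 2·26 = 83
Stage 1: 31(ω_s−ω_c) = −83(ω_r−ω_c),  ω_r=0, ω_s=1
Stage 1: 31(1−ω_c) = −83(0−ω_c)  ⇒  114ω_c = 31  ⇒  ω_c = 31/114
  ⇒ ω_c¹/ω_s¹ = 31/114
Stage 2: N_ring = 26 + 2·19 = 64
Stage 2: 26(ω_s−ω_c) = −64(ω_r−ω_c),  ω_r=0, ω_s=1
Stage 2: 26(1−ω_c) = −64(0−ω_c)  ⇒  90ω_c = 26  ⇒  ω_c = 13/45
  ⇒ ω_c²/ω_s² = 13/45
Coupling ω_s² = ω_c¹ ⇒ overall = 31/114 × 13/45 = 403/5130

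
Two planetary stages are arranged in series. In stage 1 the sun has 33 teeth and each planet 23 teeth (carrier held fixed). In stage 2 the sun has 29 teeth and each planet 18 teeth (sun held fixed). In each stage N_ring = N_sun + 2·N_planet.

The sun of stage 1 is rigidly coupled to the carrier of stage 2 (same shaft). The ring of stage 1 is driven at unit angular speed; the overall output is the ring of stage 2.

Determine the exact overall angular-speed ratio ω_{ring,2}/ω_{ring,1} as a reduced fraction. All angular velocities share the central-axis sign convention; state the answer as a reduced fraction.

-7426/2145

Stage 1: N_ring = 33 + 2·23 = 79
Stage 1: 33(ω_s−ω_c) = −79(ω_r−ω_c),  ω_c=0, ω_r=1
Stage 1: ω_s = 0 − (79/33)(1−0) = -79/33
  ⇒ ω_s¹/ω_r¹ = -79/33
Stage 2: N_ring = 29 + 2·18 = 65
Stage 2: 29(ω_s−ω_c) = −65(ω_r−ω_c),  ω_s=0, ω_c=1
Stage 2: ω_r = 1 − (29/65)(0−1) = 94/65
  ⇒ ω_r²/ω_c² = 94/65
Coupling ω_c² = ω_s¹ ⇒ overall = -79/33 × 94/65 = -7426/2145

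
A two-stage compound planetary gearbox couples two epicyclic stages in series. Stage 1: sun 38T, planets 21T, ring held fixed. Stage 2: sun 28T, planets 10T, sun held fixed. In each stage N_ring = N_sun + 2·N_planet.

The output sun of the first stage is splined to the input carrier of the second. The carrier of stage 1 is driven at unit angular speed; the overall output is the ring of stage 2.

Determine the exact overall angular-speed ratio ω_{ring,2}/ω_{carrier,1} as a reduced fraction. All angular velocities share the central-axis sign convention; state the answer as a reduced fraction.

Stage 1: N_ring = 38 + 2·21 = 80
Stage 1: 38(ω_s−ω_c) = −80(ω_r−ω_c),  ω_r=0, ω_c=1
Stage 1: ω_s = 1 − (80/38)(0−1) = 59/19
  ⇒ ω_s¹/ω_c¹ = 59/19
Stage 2: N_ring = 28 + 2·10 = 48
Stage 2: 28(ω_s−ω_c) = −48(ω_r−ω_c),  ω_s=0, ω_c=1
Stage 2: ω_r = 1 − (28/48)(0−1) = 19/12
  ⇒ ω_r²/ω_c² = 19/12
Coupling ω_c² = ω_s¹ ⇒ overall = 59/19 × 19/12 = 59/12

59/12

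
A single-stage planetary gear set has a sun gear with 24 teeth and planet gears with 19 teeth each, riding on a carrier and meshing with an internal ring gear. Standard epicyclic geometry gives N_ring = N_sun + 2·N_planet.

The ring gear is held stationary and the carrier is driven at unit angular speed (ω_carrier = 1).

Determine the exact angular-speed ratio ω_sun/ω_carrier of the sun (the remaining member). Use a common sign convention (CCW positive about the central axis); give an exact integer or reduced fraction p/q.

43/12

N_ring = 24 + 2·19 = 62
24(ω_s−ω_c) = −62(ω_r−ω_c),  ω_r=0, ω_c=1
ω_s = 1 − (62/24)(0−1) = 43/12
ω_s/ω_c = 43/12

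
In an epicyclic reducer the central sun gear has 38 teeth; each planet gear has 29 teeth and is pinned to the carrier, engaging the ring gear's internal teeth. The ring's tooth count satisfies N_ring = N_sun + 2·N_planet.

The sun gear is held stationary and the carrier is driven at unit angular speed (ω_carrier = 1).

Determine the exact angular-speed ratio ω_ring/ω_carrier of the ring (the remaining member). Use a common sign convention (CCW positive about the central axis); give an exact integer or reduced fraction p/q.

N_ring = 38 + 2·29 = 96
38(ω_s−ω_c) = −96(ω_r−ω_c),  ω_s=0, ω_c=1
ω_r = 1 − (38/96)(0−1) = 67/48
ω_r/ω_c = 67/48

67/48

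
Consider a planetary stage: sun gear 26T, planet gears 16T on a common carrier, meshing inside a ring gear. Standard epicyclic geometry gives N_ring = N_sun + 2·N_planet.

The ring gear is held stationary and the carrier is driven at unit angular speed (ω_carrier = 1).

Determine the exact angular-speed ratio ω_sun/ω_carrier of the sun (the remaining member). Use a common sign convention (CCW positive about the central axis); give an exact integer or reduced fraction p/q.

N_ring = 26 + 2·16 = 58
26(ω_s−ω_c) = −58(ω_r−ω_c),  ω_r=0, ω_c=1
ω_s = 1 − (58/26)(0−1) = 42/13
ω_s/ω_c = 42/13

42/13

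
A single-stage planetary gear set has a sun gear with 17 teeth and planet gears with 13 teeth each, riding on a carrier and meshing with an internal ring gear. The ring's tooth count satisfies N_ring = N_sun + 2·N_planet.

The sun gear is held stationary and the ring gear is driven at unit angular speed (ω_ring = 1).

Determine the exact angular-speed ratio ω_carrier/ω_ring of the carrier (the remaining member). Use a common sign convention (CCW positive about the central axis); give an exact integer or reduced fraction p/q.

43/60

N_ring = 17 + 2·13 = 43
17(ω_s−ω_c) = −43(ω_r−ω_c),  ω_s=0, ω_r=1
17(0−ω_c) = −43(1−ω_c)  ⇒  60ω_c = 43  ⇒  ω_c = 43/60
ω_c/ω_r = 43/60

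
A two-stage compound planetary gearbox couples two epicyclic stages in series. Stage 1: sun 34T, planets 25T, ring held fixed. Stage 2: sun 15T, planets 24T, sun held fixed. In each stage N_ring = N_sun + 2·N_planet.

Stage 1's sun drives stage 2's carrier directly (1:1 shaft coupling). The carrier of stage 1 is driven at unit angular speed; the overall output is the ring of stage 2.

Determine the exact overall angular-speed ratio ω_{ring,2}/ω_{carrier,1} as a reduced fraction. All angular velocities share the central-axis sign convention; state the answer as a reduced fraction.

Stage 1: N_ring = 34 + 2·25 = 84
Stage 1: 34(ω_s−ω_c) = −84(ω_r−ω_c),  ω_r=0, ω_c=1
Stage 1: ω_s = 1 − (84/34)(0−1) = 59/17
  ⇒ ω_s¹/ω_c¹ = 59/17
Stage 2: N_ring = 15 + 2·24 = 63
Stage 2: 15(ω_s−ω_c) = −63(ω_r−ω_c),  ω_s=0, ω_c=1
Stage 2: ω_r = 1 − (15/63)(0−1) = 26/21
  ⇒ ω_r²/ω_c² = 26/21
Coupling ω_c² = ω_s¹ ⇒ overall = 59/17 × 26/21 = 1534/357

1534/357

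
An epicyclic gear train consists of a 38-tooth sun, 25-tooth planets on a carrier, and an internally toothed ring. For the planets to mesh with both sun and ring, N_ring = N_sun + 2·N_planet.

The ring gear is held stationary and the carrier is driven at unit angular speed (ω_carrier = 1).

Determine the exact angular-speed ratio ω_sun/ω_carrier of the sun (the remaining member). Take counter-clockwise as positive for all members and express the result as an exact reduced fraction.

63/19

N_ring = 38 + 2·25 = 88
38(ω_s−ω_c) = −88(ω_r−ω_c),  ω_r=0, ω_c=1
ω_s = 1 − (88/38)(0−1) = 63/19
ω_s/ω_c = 63/19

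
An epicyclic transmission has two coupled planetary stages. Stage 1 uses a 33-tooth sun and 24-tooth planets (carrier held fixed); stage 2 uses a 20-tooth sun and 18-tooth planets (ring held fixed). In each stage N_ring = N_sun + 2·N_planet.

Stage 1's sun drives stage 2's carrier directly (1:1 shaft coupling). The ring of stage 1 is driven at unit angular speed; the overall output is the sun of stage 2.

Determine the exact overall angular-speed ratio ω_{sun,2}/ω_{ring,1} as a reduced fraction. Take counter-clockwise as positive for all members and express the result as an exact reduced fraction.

-513/55

Stage 1: N_ring = 33 + 2·24 = 81
Stage 1: 33(ω_s−ω_c) = −81(ω_r−ω_c),  ω_c=0, ω_r=1
Stage 1: ω_s = 0 − (81/33)(1−0) = -27/11
  ⇒ ω_s¹/ω_r¹ = -27/11
Stage 2: N_ring = 20 + 2·18 = 56
Stage 2: 20(ω_s−ω_c) = −56(ω_r−ω_c),  ω_r=0, ω_c=1
Stage 2: ω_s = 1 − (56/20)(0−1) = 19/5
  ⇒ ω_s²/ω_c² = 19/5
Coupling ω_c² = ω_s¹ ⇒ overall = -27/11 × 19/5 = -513/55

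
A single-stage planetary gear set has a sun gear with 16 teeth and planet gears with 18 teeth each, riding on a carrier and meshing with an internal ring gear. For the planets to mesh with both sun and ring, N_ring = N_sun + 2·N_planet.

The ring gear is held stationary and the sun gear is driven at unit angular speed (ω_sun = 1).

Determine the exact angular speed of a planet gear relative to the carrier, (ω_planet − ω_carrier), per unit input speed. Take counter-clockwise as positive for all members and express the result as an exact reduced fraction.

-104/153

N_ring = 16 + 2·18 = 52
16(ω_s−ω_c) = −52(ω_r−ω_c),  ω_r=0, ω_s=1
16(1−ω_c) = −52(0−ω_c)  ⇒  68ω_c = 16  ⇒  ω_c = 4/17
sun–planet: 16·(1−4/17) = −18·(ω_p−ω_c)  ⇒  ω_p−ω_c = −(16/18)·(13/17) = -104/153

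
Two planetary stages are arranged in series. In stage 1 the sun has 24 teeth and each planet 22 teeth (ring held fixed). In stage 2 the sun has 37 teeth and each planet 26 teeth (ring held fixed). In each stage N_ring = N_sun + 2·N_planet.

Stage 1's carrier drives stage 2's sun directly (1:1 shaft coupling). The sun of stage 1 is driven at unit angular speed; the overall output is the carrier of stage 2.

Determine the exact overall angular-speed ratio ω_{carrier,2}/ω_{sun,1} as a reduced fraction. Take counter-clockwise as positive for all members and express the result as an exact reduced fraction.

37/483

Stage 1: N_ring = 24 + 2·22 = 68
Stage 1: 24(ω_s−ω_c) = −68(ω_r−ω_c),  ω_r=0, ω_s=1
Stage 1: 24(1−ω_c) = −68(0−ω_c)  ⇒  92ω_c = 24  ⇒  ω_c = 6/23
  ⇒ ω_c¹/ω_s¹ = 6/23
Stage 2: N_ring = 37 + 2·26 = 89
Stage 2: 37(ω_s−ω_c) = −89(ω_r−ω_c),  ω_r=0, ω_s=1
Stage 2: 37(1−ω_c) = −89(0−ω_c)  ⇒  126ω_c = 37  ⇒  ω_c = 37/126
  ⇒ ω_c²/ω_s² = 37/126
Coupling ω_s² = ω_c¹ ⇒ overall = 6/23 × 37/126 = 37/483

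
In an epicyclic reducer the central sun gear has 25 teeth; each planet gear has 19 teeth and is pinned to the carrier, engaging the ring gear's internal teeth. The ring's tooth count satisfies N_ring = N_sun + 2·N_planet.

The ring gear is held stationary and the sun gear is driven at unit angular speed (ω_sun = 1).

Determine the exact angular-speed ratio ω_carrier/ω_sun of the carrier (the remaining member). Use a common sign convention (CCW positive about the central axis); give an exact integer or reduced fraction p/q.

25/88

N_ring = 25 + 2·19 = 63
25(ω_s−ω_c) = −63(ω_r−ω_c),  ω_r=0, ω_s=1
25(1−ω_c) = −63(0−ω_c)  ⇒  88ω_c = 25  ⇒  ω_c = 25/88
ω_c/ω_s = 25/88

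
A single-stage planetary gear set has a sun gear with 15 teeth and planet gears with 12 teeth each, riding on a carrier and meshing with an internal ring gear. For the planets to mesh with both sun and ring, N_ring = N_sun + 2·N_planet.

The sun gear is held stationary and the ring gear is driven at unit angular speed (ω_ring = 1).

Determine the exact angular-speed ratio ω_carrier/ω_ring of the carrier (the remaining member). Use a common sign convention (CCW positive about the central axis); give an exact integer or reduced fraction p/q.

N_ring = 15 + 2·12 = 39
15(ω_s−ω_c) = −39(ω_r−ω_c),  ω_s=0, ω_r=1
15(0−ω_c) = −39(1−ω_c)  ⇒  54ω_c = 39  ⇒  ω_c = 13/18
ω_c/ω_r = 13/18

13/18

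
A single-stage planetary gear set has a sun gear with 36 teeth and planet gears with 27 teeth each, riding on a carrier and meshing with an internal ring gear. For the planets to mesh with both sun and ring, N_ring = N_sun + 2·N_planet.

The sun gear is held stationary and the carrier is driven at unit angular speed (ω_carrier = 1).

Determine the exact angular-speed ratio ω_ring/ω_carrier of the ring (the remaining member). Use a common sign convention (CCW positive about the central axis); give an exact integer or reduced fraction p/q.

N_ring = 36 + 2·27 = 90
36(ω_s−ω_c) = −90(ω_r−ω_c),  ω_s=0, ω_c=1
ω_r = 1 − (36/90)(0−1) = 7/5
ω_r/ω_c = 7/5

7/5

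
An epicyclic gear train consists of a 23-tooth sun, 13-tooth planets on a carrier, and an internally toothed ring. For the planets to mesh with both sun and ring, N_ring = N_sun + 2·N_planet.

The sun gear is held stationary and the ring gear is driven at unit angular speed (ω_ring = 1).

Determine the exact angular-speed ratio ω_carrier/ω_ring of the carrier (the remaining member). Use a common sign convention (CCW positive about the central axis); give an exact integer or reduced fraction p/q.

49/72

N_ring = 23 + 2·13 = 49
23(ω_s−ω_c) = −49(ω_r−ω_c),  ω_s=0, ω_r=1
23(0−ω_c) = −49(1−ω_c)  ⇒  72ω_c = 49  ⇒  ω_c = 49/72
ω_c/ω_r = 49/72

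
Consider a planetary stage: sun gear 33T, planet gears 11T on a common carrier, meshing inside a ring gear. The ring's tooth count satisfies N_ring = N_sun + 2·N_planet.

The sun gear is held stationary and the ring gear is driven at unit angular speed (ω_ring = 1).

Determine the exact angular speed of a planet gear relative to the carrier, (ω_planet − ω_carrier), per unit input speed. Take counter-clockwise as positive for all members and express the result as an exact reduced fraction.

N_ring = 33 + 2·11 = 55
33(ω_s−ω_c) = −55(ω_r−ω_c),  ω_s=0, ω_r=1
33(0−ω_c) = −55(1−ω_c)  ⇒  88ω_c = 55  ⇒  ω_c = 5/8
sun–planet: 33·(0−5/8) = −11·(ω_p−ω_c)  ⇒  ω_p−ω_c = −(33/11)·(-5/8) = 15/8

15/8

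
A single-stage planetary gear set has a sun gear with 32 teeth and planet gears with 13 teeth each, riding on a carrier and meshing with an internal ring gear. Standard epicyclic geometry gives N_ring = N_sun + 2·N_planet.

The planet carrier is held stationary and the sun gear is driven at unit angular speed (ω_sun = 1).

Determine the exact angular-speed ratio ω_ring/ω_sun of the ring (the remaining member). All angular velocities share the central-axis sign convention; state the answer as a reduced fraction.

N_ring = 32 + 2·13 = 58
32(ω_s−ω_c) = −58(ω_r−ω_c),  ω_c=0, ω_s=1
ω_r = 0 − (32/58)(1−0) = -16/29
ω_r/ω_s = -16/29

-16/29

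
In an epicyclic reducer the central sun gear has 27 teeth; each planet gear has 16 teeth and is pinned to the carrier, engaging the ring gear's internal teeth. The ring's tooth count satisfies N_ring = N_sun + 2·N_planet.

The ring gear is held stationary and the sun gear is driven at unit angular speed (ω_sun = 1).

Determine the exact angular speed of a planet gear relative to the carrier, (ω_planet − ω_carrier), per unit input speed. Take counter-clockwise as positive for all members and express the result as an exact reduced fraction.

-1593/1376

N_ring = 27 + 2·16 = 59
27(ω_s−ω_c) = −59(ω_r−ω_c),  ω_r=0, ω_s=1
27(1−ω_c) = −59(0−ω_c)  ⇒  86ω_c = 27  ⇒  ω_c = 27/86
sun–planet: 27·(1−27/86) = −16·(ω_p−ω_c)  ⇒  ω_p−ω_c = −(27/16)·(59/86) = -1593/1376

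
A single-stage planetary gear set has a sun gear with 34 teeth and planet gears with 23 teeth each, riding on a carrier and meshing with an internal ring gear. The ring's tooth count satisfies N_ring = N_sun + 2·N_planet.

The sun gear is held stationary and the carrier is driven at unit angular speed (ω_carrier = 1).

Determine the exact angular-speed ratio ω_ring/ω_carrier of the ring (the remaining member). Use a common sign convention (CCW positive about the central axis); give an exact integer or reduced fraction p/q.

N_ring = 34 + 2·23 = 80
34(ω_s−ω_c) = −80(ω_r−ω_c),  ω_s=0, ω_c=1
ω_r = 1 − (34/80)(0−1) = 57/40
ω_r/ω_c = 57/40

57/40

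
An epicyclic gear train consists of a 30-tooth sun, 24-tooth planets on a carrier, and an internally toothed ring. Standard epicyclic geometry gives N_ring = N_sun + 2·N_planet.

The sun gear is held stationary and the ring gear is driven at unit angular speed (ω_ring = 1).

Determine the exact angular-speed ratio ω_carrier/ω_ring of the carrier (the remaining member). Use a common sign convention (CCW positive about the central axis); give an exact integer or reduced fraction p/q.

13/18

N_ring = 30 + 2·24 = 78
30(ω_s−ω_c) = −78(ω_r−ω_c),  ω_s=0, ω_r=1
30(0−ω_c) = −78(1−ω_c)  ⇒  108ω_c = 78  ⇒  ω_c = 13/18
ω_c/ω_r = 13/18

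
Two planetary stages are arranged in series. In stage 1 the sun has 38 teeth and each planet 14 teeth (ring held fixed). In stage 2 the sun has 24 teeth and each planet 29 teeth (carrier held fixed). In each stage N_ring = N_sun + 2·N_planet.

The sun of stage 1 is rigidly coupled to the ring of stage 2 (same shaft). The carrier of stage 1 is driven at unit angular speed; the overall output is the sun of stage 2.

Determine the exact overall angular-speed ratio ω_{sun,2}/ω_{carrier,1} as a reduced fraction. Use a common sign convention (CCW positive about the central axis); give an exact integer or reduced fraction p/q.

-533/57

Stage 1: N_ring = 38 + 2·14 = 66
Stage 1: 38(ω_s−ω_c) = −66(ω_r−ω_c),  ω_r=0, ω_c=1
Stage 1: ω_s = 1 − (66/38)(0−1) = 52/19
  ⇒ ω_s¹/ω_c¹ = 52/19
Stage 2: N_ring = 24 + 2·29 = 82
Stage 2: 24(ω_s−ω_c) = −82(ω_r−ω_c),  ω_c=0, ω_r=1
Stage 2: ω_s = 0 − (82/24)(1−0) = -41/12
  ⇒ ω_s²/ω_r² = -41/12
Coupling ω_r² = ω_s¹ ⇒ overall = 52/19 × -41/12 = -533/57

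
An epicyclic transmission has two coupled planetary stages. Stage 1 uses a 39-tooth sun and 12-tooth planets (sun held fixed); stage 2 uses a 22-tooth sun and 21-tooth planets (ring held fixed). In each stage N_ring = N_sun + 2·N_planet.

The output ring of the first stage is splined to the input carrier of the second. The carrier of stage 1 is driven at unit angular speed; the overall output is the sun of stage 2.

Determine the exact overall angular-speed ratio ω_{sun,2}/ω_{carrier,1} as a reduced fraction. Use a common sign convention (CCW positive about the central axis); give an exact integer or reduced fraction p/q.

Stage 1: N_ring = 39 + 2·12 = 63
Stage 1: 39(ω_s−ω_c) = −63(ω_r−ω_c),  ω_s=0, ω_c=1
Stage 1: ω_r = 1 − (39/63)(0−1) = 34/21
  ⇒ ω_r¹/ω_c¹ = 34/21
Stage 2: N_ring = 22 + 2·21 = 64
Stage 2: 22(ω_s−ω_c) = −64(ω_r−ω_c),  ω_r=0, ω_c=1
Stage 2: ω_s = 1 − (64/22)(0−1) = 43/11
  ⇒ ω_s²/ω_c² = 43/11
Coupling ω_c² = ω_r¹ ⇒ overall = 34/21 × 43/11 = 1462/231

1462/231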